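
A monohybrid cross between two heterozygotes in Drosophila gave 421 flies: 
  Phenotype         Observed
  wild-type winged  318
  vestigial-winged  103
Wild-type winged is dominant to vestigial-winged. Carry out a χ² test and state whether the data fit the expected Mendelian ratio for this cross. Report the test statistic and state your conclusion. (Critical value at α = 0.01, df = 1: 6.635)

0.064; consistent

For a monohybrid cross between heterozygotes with complete dominance, the expected phenotypic ratio is 3:1.
Expected counts for N = 421 under a 3:1 ratio (total parts = 4):
  wild-type winged: 421 × 3/4 = 315.75
  vestigial-winged: 421 × 1/4 = 105.25
χ² = Σ (O − E)² / E
  wild-type winged: (318 − 315.75)² / 315.75 = 0.0160
  vestigial-winged: (103 − 105.25)² / 105.25 = 0.0481
χ² = 0.0160 + 0.0481 = 0.0641 ≈ 0.064
Degrees of freedom = 2 − 1 = 1; critical value at α = 0.01 is 6.635.
Since 0.064 < 6.635, we fail to reject the null hypothesis — the data are consistent with the 3:1 ratio.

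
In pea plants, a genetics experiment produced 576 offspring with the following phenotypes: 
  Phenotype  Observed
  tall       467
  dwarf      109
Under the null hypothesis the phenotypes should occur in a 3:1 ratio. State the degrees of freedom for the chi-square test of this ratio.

1

A goodness-of-fit test with 2 phenotype classes has df = 2 − 1 = 1.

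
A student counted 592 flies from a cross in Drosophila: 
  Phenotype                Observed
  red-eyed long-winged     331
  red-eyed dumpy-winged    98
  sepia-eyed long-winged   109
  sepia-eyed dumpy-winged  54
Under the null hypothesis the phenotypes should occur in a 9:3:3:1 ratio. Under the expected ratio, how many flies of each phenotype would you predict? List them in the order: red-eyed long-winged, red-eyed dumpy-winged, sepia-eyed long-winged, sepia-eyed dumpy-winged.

333, 111, 111, 37

Under the 9:3:3:1 hypothesis (Σ ratio = 16, N = 592):
  red-eyed long-winged: 592 × 9/16 = 333
  red-eyed dumpy-winged: 592 × 3/16 = 111
  sepia-eyed long-winged: 592 × 3/16 = 111
  sepia-eyed dumpy-winged: 592 × 1/16 = 37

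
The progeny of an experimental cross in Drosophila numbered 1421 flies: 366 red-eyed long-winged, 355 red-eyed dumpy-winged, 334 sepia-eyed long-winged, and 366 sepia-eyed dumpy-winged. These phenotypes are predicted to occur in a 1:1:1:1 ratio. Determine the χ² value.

1.922

The 1:1:1:1 ratio has 4 parts, so with N = 1421 the expected counts are:
  red-eyed long-winged: 1421 × 1/4 = 355.25
  red-eyed dumpy-winged: 1421 × 1/4 = 355.25
  sepia-eyed long-winged: 1421 × 1/4 = 355.25
  sepia-eyed dumpy-winged: 1421 × 1/4 = 355.25
χ² = Σ (O − E)² / E
  red-eyed long-winged: (366 − 355.25)² / 355.25 = 0.3253
  red-eyed dumpy-winged: (355 − 355.25)² / 355.25 = 0.0002
  sepia-eyed long-winged: (334 − 355.25)² / 355.25 = 1.2711
  sepia-eyed dumpy-winged: (366 − 355.25)² / 355.25 = 0.3253
χ² = 0.3253 + 0.0002 + 1.2711 + 0.3253 = 1.9219 ≈ 1.922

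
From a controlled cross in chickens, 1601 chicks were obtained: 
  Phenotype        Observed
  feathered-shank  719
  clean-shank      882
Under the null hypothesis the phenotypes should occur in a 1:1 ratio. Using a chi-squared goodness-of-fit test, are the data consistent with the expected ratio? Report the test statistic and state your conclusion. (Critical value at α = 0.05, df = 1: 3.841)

Total ratio parts = 2. Expected numbers out of 1601:
  feathered-shank: 1601 × 1/2 = 800.5
  clean-shank: 1601 × 1/2 = 800.5
χ² = Σ (O − E)² / E
  feathered-shank: (719 − 800.5)² / 800.5 = 8.2976
  clean-shank: (882 − 800.5)² / 800.5 = 8.2976
χ² = 8.2976 + 8.2976 = 16.5952 ≈ 16.595
Degrees of freedom = 2 − 1 = 1; critical value at α = 0.05 is 3.841.
Since 16.595 > 3.841, we reject the null hypothesis — the data do not fit the 1:1 ratio.

16.595; not consistent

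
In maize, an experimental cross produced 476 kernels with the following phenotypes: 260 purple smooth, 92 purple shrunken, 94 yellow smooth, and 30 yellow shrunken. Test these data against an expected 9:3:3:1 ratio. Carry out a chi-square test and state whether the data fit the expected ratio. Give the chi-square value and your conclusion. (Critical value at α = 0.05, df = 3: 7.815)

0.564; consistent

Total ratio parts = 16. Expected numbers out of 476:
  purple smooth: 476 × 9/16 = 267.75
  purple shrunken: 476 × 3/16 = 89.25
  yellow smooth: 476 × 3/16 = 89.25
  yellow shrunken: 476 × 1/16 = 29.75
χ² = Σ (O − E)² / E
  purple smooth: (260 − 267.75)² / 267.75 = 0.2243
  purple shrunken: (92 − 89.25)² / 89.25 = 0.0847
  yellow smooth: (94 − 89.25)² / 89.25 = 0.2528
  yellow shrunken: (30 − 29.75)² / 29.75 = 0.0021
χ² = 0.2243 + 0.0847 + 0.2528 + 0.0021 = 0.5639 ≈ 0.564
Degrees of freedom = 4 − 1 = 3; critical value at α = 0.05 is 7.815.
Since 0.564 < 7.815, we fail to reject the null hypothesis — the data are consistent with the 9:3:3:1 ratio.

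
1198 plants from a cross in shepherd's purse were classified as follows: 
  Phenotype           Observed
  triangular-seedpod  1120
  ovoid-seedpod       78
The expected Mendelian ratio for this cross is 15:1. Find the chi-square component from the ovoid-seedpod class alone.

0.130

Expected counts for N = 1198 under a 15:1 ratio (total parts = 16):
  triangular-seedpod: 1198 × 15/16 = 1123.125
  ovoid-seedpod: 1198 × 1/16 = 74.875
Contribution of ovoid-seedpod: (78 − 74.875)² / 74.875 = 0.1304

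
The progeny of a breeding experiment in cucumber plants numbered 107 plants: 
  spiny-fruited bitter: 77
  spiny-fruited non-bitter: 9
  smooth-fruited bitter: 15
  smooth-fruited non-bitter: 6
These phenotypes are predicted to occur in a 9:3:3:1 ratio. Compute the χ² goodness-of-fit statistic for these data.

Under the 9:3:3:1 hypothesis (Σ ratio = 16, N = 107):
  spiny-fruited bitter: 107 × 9/16 = 60.1875
  spiny-fruited non-bitter: 107 × 3/16 = 20.0625
  smooth-fruited bitter: 107 × 3/16 = 20.0625
  smooth-fruited non-bitter: 107 × 1/16 = 6.6875
χ² = Σ (O − E)² / E
  spiny-fruited bitter: (77 − 60.1875)² / 60.1875 = 4.6963
  spiny-fruited non-bitter: (9 − 20.0625)² / 20.0625 = 6.0999
  smooth-fruited bitter: (15 − 20.0625)² / 20.0625 = 1.2775
  smooth-fruited non-bitter: (6 − 6.6875)² / 6.6875 = 0.0707
χ² = 4.6963 + 6.0999 + 1.2775 + 0.0707 = 12.1444 ≈ 12.144

12.144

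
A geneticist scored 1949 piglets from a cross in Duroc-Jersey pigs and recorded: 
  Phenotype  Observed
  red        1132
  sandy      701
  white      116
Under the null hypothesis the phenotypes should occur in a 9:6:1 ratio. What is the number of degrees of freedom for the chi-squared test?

A goodness-of-fit test with 3 phenotype classes has df = 3 − 1 = 2.

2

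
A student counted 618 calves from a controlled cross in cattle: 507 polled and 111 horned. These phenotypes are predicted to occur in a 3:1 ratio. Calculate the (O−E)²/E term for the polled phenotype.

4.083

The 3:1 ratio has 4 parts, so with N = 618 the expected counts are:
  polled: 618 × 3/4 = 463.5
  horned: 618 × 1/4 = 154.5
Contribution of polled: (507 − 463.5)² / 463.5 = 4.0825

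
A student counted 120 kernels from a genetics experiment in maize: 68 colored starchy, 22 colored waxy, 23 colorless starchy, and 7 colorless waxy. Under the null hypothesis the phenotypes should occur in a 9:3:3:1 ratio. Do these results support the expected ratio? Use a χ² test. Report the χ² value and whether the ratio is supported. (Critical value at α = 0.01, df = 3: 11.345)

The 9:3:3:1 ratio has 16 parts, so with N = 120 the expected counts are:
  colored starchy: 120 × 9/16 = 67.5
  colored waxy: 120 × 3/16 = 22.5
  colorless starchy: 120 × 3/16 = 22.5
  colorless waxy: 120 × 1/16 = 7.5
χ² = Σ (O − E)² / E
  colored starchy: (68 − 67.5)² / 67.5 = 0.0037
  colored waxy: (22 − 22.5)² / 22.5 = 0.0111
  colorless starchy: (23 − 22.5)² / 22.5 = 0.0111
  colorless waxy: (7 − 7.5)² / 7.5 = 0.0333
χ² = 0.0037 + 0.0111 + 0.0111 + 0.0333 = 0.0592 ≈ 0.059
Degrees of freedom = 4 − 1 = 3; critical value at α = 0.01 is 11.345.
Since 0.059 < 11.345, we fail to reject the null hypothesis — the data are consistent with the 9:3:3:1 ratio.

0.059; consistent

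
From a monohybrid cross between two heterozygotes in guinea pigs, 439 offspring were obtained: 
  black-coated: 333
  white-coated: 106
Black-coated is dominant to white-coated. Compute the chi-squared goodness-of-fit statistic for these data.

For a monohybrid cross between heterozygotes with complete dominance, the expected phenotypic ratio is 3:1.
Expected counts for N = 439 under a 3:1 ratio (total parts = 4):
  black-coated: 439 × 3/4 = 329.25
  white-coated: 439 × 1/4 = 109.75
χ² = Σ (O − E)² / E
  black-coated: (333 − 329.25)² / 329.25 = 0.0427
  white-coated: (106 − 109.75)² / 109.75 = 0.1281
χ² = 0.0427 + 0.1281 = 0.1708 ≈ 0.171

0.171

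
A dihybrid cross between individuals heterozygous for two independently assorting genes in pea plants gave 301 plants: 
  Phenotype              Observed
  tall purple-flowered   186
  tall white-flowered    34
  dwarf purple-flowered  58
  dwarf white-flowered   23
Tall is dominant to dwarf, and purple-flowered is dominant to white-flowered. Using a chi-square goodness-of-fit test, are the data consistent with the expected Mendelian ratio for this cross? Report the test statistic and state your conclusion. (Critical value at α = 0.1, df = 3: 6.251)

11.540; not consistent

A dihybrid F₂ with independent assortment and complete dominance at both loci gives a 9:3:3:1 phenotypic ratio.
Under the 9:3:3:1 hypothesis (Σ ratio = 16, N = 301):
  tall purple-flowered: 301 × 9/16 = 169.3125
  tall white-flowered: 301 × 3/16 = 56.4375
  dwarf purple-flowered: 301 × 3/16 = 56.4375
  dwarf white-flowered: 301 × 1/16 = 18.8125
χ² = Σ (O − E)² / E
  tall purple-flowered: (186 − 169.3125)² / 169.3125 = 1.6447
  tall white-flowered: (34 − 56.4375)² / 56.4375 = 8.9203
  dwarf purple-flowered: (58 − 56.4375)² / 56.4375 = 0.0433
  dwarf white-flowered: (23 − 18.8125)² / 18.8125 = 0.9321
χ² = 1.6447 + 8.9203 + 0.0433 + 0.9321 = 11.5404 ≈ 11.540
Degrees of freedom = 4 − 1 = 3; critical value at α = 0.1 is 6.251.
Since 11.540 > 6.251, we reject the null hypothesis — the data do not fit the 9:3:3:1 ratio.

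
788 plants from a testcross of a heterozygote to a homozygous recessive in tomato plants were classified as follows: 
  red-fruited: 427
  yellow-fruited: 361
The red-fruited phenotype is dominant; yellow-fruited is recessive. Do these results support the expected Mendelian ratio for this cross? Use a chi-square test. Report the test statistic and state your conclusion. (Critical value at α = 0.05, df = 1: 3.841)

5.528; not consistent

A testcross of a heterozygote (Aa × aa) gives a 1:1 phenotypic ratio.
Expected counts for N = 788 under a 1:1 ratio (total parts = 2):
  red-fruited: 788 × 1/2 = 394
  yellow-fruited: 788 × 1/2 = 394
χ² = Σ (O − E)² / E
  red-fruited: (427 − 394)² / 394 = 2.7640
  yellow-fruited: (361 − 394)² / 394 = 2.7640
χ² = 2.7640 + 2.7640 = 5.528
Degrees of freedom = 2 − 1 = 1; critical value at α = 0.05 is 3.841.
Since 5.528 > 3.841, we reject the null hypothesis — the data do not fit the 1:1 ratio.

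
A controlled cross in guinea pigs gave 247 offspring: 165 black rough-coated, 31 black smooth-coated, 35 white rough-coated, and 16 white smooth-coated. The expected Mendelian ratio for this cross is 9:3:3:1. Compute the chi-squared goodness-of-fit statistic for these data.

The 9:3:3:1 ratio has 16 parts, so with N = 247 the expected counts are:
  black rough-coated: 247 × 9/16 = 138.9375
  black smooth-coated: 247 × 3/16 = 46.3125
  white rough-coated: 247 × 3/16 = 46.3125
  white smooth-coated: 247 × 1/16 = 15.4375
χ² = Σ (O − E)² / E
  black rough-coated: (165 − 138.9375)² / 138.9375 = 4.8889
  black smooth-coated: (31 − 46.3125)² / 46.3125 = 5.0628
  white rough-coated: (35 − 46.3125)² / 46.3125 = 2.7632
  white smooth-coated: (16 − 15.4375)² / 15.4375 = 0.0205
χ² = 4.8889 + 5.0628 + 2.7632 + 0.0205 = 12.7354 ≈ 12.735

12.735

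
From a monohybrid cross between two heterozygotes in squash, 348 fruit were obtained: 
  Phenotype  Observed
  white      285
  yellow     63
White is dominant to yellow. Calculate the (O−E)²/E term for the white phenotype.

For a monohybrid cross between heterozygotes with complete dominance, the expected phenotypic ratio is 3:1.
Total ratio parts = 4. Expected numbers out of 348:
  white: 348 × 3/4 = 261
  yellow: 348 × 1/4 = 87
Contribution of white: (285 − 261)² / 261 = 2.2069

2.207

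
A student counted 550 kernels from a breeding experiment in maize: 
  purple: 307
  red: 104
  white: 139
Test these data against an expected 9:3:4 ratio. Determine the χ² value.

The 9:3:4 ratio has 16 parts, so with N = 550 the expected counts are:
  purple: 550 × 9/16 = 309.375
  red: 550 × 3/16 = 103.125
  white: 550 × 4/16 = 137.5
χ² = Σ (O − E)² / E
  purple: (307 − 309.375)² / 309.375 = 0.0182
  red: (104 − 103.125)² / 103.125 = 0.0074
  white: (139 − 137.5)² / 137.5 = 0.0164
χ² = 0.0182 + 0.0074 + 0.0164 = 0.042

0.042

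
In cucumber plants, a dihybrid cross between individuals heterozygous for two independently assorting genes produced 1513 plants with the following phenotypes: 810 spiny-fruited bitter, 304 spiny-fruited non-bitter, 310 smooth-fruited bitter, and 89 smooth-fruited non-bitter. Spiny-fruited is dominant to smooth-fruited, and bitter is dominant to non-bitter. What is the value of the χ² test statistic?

A dihybrid F₂ with independent assortment and complete dominance at both loci gives a 9:3:3:1 phenotypic ratio.
The 9:3:3:1 ratio has 16 parts, so with N = 1513 the expected counts are:
  spiny-fruited bitter: 1513 × 9/16 = 851.0625
  spiny-fruited non-bitter: 1513 × 3/16 = 283.6875
  smooth-fruited bitter: 1513 × 3/16 = 283.6875
  smooth-fruited non-bitter: 1513 × 1/16 = 94.5625
χ² = Σ (O − E)² / E
  spiny-fruited bitter: (810 − 851.0625)² / 851.0625 = 1.9812
  spiny-fruited non-bitter: (304 − 283.6875)² / 283.6875 = 1.4544
  smooth-fruited bitter: (310 − 283.6875)² / 283.6875 = 2.4405
  smooth-fruited non-bitter: (89 − 94.5625)² / 94.5625 = 0.3272
χ² = 1.9812 + 1.4544 + 2.4405 + 0.3272 = 6.2033 ≈ 6.203

6.203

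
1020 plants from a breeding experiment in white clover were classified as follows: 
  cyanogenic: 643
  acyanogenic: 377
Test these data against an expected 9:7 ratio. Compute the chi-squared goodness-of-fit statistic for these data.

Expected counts for N = 1020 under a 9:7 ratio (total parts = 16):
  cyanogenic: 1020 × 9/16 = 573.75
  acyanogenic: 1020 × 7/16 = 446.25
χ² = Σ (O − E)² / E
  cyanogenic: (643 − 573.75)² / 573.75 = 8.3583
  acyanogenic: (377 − 446.25)² / 446.25 = 10.7464
χ² = 8.3583 + 10.7464 = 19.1047 ≈ 19.105

19.105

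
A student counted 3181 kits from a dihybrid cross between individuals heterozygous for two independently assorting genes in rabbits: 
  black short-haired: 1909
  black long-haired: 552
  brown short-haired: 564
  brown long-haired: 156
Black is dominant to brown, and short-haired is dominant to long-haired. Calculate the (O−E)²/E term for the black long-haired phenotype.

3.311

A dihybrid F₂ with independent assortment and complete dominance at both loci gives a 9:3:3:1 phenotypic ratio.
Under the 9:3:3:1 hypothesis (Σ ratio = 16, N = 3181):
  black short-haired: 3181 × 9/16 = 1789.3125
  black long-haired: 3181 × 3/16 = 596.4375
  brown short-haired: 3181 × 3/16 = 596.4375
  brown long-haired: 3181 × 1/16 = 198.8125
Contribution of black long-haired: (552 − 596.4375)² / 596.4375 = 3.3108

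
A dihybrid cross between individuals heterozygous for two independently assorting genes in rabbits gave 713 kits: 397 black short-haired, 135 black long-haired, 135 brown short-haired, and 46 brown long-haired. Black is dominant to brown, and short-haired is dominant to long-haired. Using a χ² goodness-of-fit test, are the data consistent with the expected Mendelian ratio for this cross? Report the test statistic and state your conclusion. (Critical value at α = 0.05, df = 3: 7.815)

0.113; consistent

A dihybrid F₂ with independent assortment and complete dominance at both loci gives a 9:3:3:1 phenotypic ratio.
Under the 9:3:3:1 hypothesis (Σ ratio = 16, N = 713):
  black short-haired: 713 × 9/16 = 401.0625
  black long-haired: 713 × 3/16 = 133.6875
  brown short-haired: 713 × 3/16 = 133.6875
  brown long-haired: 713 × 1/16 = 44.5625
χ² = Σ (O − E)² / E
  black short-haired: (397 − 401.0625)² / 401.0625 = 0.0412
  black long-haired: (135 − 133.6875)² / 133.6875 = 0.0129
  brown short-haired: (135 − 133.6875)² / 133.6875 = 0.0129
  brown long-haired: (46 − 44.5625)² / 44.5625 = 0.0464
χ² = 0.0412 + 0.0129 + 0.0129 + 0.0464 = 0.1134 ≈ 0.113
Degrees of freedom = 4 − 1 = 3; critical value at α = 0.05 is 7.815.
Since 0.113 < 7.815, we fail to reject the null hypothesis — the data are consistent with the 9:3:3:1 ratio.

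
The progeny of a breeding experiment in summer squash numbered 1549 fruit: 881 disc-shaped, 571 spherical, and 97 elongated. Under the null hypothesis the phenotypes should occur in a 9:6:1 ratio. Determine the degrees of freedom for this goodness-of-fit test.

2

A goodness-of-fit test with 3 phenotype classes has df = 3 − 1 = 2.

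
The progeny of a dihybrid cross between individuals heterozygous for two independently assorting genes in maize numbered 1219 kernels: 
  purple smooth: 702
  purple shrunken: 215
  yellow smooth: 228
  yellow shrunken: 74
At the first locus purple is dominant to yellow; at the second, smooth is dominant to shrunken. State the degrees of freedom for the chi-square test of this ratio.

3

A dihybrid F₂ with independent assortment and complete dominance at both loci gives a 9:3:3:1 phenotypic ratio.
A goodness-of-fit test with 4 phenotype classes has df = 4 − 1 = 3.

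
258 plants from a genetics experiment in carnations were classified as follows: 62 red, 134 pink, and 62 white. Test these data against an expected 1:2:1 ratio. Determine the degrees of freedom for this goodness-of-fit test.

2

A goodness-of-fit test with 3 phenotype classes has df = 3 − 1 = 2.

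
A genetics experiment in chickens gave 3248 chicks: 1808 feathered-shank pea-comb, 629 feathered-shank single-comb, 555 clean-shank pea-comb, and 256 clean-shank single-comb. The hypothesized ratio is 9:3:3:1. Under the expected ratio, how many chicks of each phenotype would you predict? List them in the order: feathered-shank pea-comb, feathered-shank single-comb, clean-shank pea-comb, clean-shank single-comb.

The 9:3:3:1 ratio has 16 parts, so with N = 3248 the expected counts are:
  feathered-shank pea-comb: 3248 × 9/16 = 1827
  feathered-shank single-comb: 3248 × 3/16 = 609
  clean-shank pea-comb: 3248 × 3/16 = 609
  clean-shank single-comb: 3248 × 1/16 = 203

1827, 609, 609, 203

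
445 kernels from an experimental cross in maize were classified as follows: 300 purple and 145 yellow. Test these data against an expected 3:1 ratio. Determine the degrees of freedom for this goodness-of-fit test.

A goodness-of-fit test with 2 phenotype classes has df = 2 − 1 = 1.

1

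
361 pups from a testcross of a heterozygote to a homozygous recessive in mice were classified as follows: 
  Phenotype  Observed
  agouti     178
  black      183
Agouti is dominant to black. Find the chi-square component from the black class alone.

0.035

A testcross of a heterozygote (Aa × aa) gives a 1:1 phenotypic ratio.
Total ratio parts = 2. Expected numbers out of 361:
  agouti: 361 × 1/2 = 180.5
  black: 361 × 1/2 = 180.5
Contribution of black: (183 − 180.5)² / 180.5 = 0.0346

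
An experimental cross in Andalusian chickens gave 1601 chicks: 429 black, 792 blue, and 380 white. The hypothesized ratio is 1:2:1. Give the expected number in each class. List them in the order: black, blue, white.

Total ratio parts = 4. Expected numbers out of 1601:
  black: 1601 × 1/4 = 400.25
  blue: 1601 × 2/4 = 800.5
  white: 1601 × 1/4 = 400.25

400.25, 800.5, 400.25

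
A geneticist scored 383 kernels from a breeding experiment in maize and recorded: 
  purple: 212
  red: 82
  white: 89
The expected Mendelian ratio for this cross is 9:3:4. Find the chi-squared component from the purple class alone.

Expected counts for N = 383 under a 9:3:4 ratio (total parts = 16):
  purple: 383 × 9/16 = 215.4375
  red: 383 × 3/16 = 71.8125
  white: 383 × 4/16 = 95.75
Contribution of purple: (212 − 215.4375)² / 215.4375 = 0.0548

0.055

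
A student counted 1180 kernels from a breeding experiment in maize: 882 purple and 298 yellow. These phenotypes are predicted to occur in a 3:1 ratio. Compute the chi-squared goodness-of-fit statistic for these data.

0.041

Under the 3:1 hypothesis (Σ ratio = 4, N = 1180):
  purple: 1180 × 3/4 = 885
  yellow: 1180 × 1/4 = 295
χ² = Σ (O − E)² / E
  purple: (882 − 885)² / 885 = 0.0102
  yellow: (298 − 295)² / 295 = 0.0305
χ² = 0.0102 + 0.0305 = 0.0407 ≈ 0.041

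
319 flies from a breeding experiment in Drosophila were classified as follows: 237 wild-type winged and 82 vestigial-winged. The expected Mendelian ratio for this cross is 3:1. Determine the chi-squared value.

Expected counts for N = 319 under a 3:1 ratio (total parts = 4):
  wild-type winged: 319 × 3/4 = 239.25
  vestigial-winged: 319 × 1/4 = 79.75
χ² = Σ (O − E)² / E
  wild-type winged: (237 − 239.25)² / 239.25 = 0.0212
  vestigial-winged: (82 − 79.75)² / 79.75 = 0.0635
χ² = 0.0212 + 0.0635 = 0.0847 ≈ 0.085

0.085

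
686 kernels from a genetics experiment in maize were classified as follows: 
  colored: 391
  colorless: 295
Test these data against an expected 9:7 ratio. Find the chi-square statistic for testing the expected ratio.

0.156

Under the 9:7 hypothesis (Σ ratio = 16, N = 686):
  colored: 686 × 9/16 = 385.875
  colorless: 686 × 7/16 = 300.125
χ² = Σ (O − E)² / E
  colored: (391 − 385.875)² / 385.875 = 0.0681
  colorless: (295 − 300.125)² / 300.125 = 0.0875
χ² = 0.0681 + 0.0875 = 0.1556 ≈ 0.156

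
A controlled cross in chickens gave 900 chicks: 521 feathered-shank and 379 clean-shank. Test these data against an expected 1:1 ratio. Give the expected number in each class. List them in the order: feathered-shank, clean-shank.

450, 450

Under the 1:1 hypothesis (Σ ratio = 2, N = 900):
  feathered-shank: 900 × 1/2 = 450
  clean-shank: 900 × 1/2 = 450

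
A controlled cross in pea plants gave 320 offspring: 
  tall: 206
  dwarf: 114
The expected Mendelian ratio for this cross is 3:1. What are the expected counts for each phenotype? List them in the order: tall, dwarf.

240, 80

The 3:1 ratio has 4 parts, so with N = 320 the expected counts are:
  tall: 320 × 3/4 = 240
  dwarf: 320 × 1/4 = 80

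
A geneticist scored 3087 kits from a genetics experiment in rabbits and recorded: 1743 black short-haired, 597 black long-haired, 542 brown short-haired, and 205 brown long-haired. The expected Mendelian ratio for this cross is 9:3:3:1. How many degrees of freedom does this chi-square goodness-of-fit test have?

A goodness-of-fit test with 4 phenotype classes has df = 4 − 1 = 3.

3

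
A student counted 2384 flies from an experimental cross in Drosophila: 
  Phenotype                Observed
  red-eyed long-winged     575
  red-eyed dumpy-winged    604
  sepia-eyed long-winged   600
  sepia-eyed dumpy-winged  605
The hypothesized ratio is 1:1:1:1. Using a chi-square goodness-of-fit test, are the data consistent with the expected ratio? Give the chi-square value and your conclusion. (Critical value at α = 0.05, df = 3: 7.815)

The 1:1:1:1 ratio has 4 parts, so with N = 2384 the expected counts are:
  red-eyed long-winged: 2384 × 1/4 = 596
  red-eyed dumpy-winged: 2384 × 1/4 = 596
  sepia-eyed long-winged: 2384 × 1/4 = 596
  sepia-eyed dumpy-winged: 2384 × 1/4 = 596
χ² = Σ (O − E)² / E
  red-eyed long-winged: (575 − 596)² / 596 = 0.7399
  red-eyed dumpy-winged: (604 − 596)² / 596 = 0.1074
  sepia-eyed long-winged: (600 − 596)² / 596 = 0.0268
  sepia-eyed dumpy-winged: (605 − 596)² / 596 = 0.1359
χ² = 0.7399 + 0.1074 + 0.0268 + 0.1359 = 1.010
Degrees of freedom = 4 − 1 = 3; critical value at α = 0.05 is 7.815.
Since 1.010 < 7.815, we fail to reject the null hypothesis — the data are consistent with the 1:1:1:1 ratio.

1.010; consistent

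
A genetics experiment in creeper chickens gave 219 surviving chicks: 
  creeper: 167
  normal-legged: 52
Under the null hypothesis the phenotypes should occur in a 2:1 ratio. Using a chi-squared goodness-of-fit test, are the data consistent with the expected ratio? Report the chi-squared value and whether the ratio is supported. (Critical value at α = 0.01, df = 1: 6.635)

9.062; not consistent

Under the 2:1 hypothesis (Σ ratio = 3, N = 219):
  creeper: 219 × 2/3 = 146
  normal-legged: 219 × 1/3 = 73
χ² = Σ (O − E)² / E
  creeper: (167 − 146)² / 146 = 3.0205
  normal-legged: (52 − 73)² / 73 = 6.0411
χ² = 3.0205 + 6.0411 = 9.0616 ≈ 9.062
Degrees of freedom = 2 − 1 = 1; critical value at α = 0.01 is 6.635.
Since 9.062 > 6.635, we reject the null hypothesis — the data do not fit the 2:1 ratio.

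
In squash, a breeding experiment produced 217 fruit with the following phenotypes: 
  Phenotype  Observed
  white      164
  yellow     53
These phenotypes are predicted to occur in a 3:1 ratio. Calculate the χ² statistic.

0.038

The 3:1 ratio has 4 parts, so with N = 217 the expected counts are:
  white: 217 × 3/4 = 162.75
  yellow: 217 × 1/4 = 54.25
χ² = Σ (O − E)² / E
  white: (164 − 162.75)² / 162.75 = 0.0096
  yellow: (53 − 54.25)² / 54.25 = 0.0288
χ² = 0.0096 + 0.0288 = 0.0384 ≈ 0.038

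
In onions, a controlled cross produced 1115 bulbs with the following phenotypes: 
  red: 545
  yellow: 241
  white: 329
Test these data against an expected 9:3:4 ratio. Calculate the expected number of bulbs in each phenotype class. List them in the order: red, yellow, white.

627.1875, 209.0625, 278.75

Under the 9:3:4 hypothesis (Σ ratio = 16, N = 1115):
  red: 1115 × 9/16 = 627.1875
  yellow: 1115 × 3/16 = 209.0625
  white: 1115 × 4/16 = 278.75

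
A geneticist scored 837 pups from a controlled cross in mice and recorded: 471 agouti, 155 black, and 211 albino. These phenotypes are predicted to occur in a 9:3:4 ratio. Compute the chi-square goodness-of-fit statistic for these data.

Under the 9:3:4 hypothesis (Σ ratio = 16, N = 837):
  agouti: 837 × 9/16 = 470.8125
  black: 837 × 3/16 = 156.9375
  albino: 837 × 4/16 = 209.25
χ² = Σ (O − E)² / E
  agouti: (471 − 470.8125)² / 470.8125 = 0.0001
  black: (155 − 156.9375)² / 156.9375 = 0.0239
  albino: (211 − 209.25)² / 209.25 = 0.0146
χ² = 0.0001 + 0.0239 + 0.0146 = 0.0386 ≈ 0.039

0.039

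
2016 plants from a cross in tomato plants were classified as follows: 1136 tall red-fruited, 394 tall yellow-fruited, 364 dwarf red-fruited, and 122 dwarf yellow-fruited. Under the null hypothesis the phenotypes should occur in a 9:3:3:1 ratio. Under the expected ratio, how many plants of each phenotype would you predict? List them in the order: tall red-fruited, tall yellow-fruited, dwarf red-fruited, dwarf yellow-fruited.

1134, 378, 378, 126

The 9:3:3:1 ratio has 16 parts, so with N = 2016 the expected counts are:
  tall red-fruited: 2016 × 9/16 = 1134
  tall yellow-fruited: 2016 × 3/16 = 378
  dwarf red-fruited: 2016 × 3/16 = 378
  dwarf yellow-fruited: 2016 × 1/16 = 126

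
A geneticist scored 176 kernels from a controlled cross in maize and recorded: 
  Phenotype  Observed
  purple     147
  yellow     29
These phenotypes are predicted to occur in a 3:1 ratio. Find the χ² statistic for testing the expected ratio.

Total ratio parts = 4. Expected numbers out of 176:
  purple: 176 × 3/4 = 132
  yellow: 176 × 1/4 = 44
χ² = Σ (O − E)² / E
  purple: (147 − 132)² / 132 = 1.7045
  yellow: (29 − 44)² / 44 = 5.1136
χ² = 1.7045 + 5.1136 = 6.8181 ≈ 6.818

6.818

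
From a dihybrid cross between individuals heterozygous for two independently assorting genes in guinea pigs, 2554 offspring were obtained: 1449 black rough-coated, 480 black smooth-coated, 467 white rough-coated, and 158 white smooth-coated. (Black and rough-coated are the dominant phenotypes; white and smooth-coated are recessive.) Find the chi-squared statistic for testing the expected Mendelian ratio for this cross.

A dihybrid F₂ with independent assortment and complete dominance at both loci gives a 9:3:3:1 phenotypic ratio.
The 9:3:3:1 ratio has 16 parts, so with N = 2554 the expected counts are:
  black rough-coated: 2554 × 9/16 = 1436.625
  black smooth-coated: 2554 × 3/16 = 478.875
  white rough-coated: 2554 × 3/16 = 478.875
  white smooth-coated: 2554 × 1/16 = 159.625
χ² = Σ (O − E)² / E
  black rough-coated: (1449 − 1436.625)² / 1436.625 = 0.1066
  black smooth-coated: (480 − 478.875)² / 478.875 = 0.0026
  white rough-coated: (467 − 478.875)² / 478.875 = 0.2945
  white smooth-coated: (158 − 159.625)² / 159.625 = 0.0165
χ² = 0.1066 + 0.0026 + 0.2945 + 0.0165 = 0.4202 ≈ 0.420

0.420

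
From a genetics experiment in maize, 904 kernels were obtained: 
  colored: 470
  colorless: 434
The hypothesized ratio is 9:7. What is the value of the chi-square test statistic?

6.663

Expected counts for N = 904 under a 9:7 ratio (total parts = 16):
  colored: 904 × 9/16 = 508.5
  colorless: 904 × 7/16 = 395.5
χ² = Σ (O − E)² / E
  colored: (470 − 508.5)² / 508.5 = 2.9149
  colorless: (434 − 395.5)² / 395.5 = 3.7478
χ² = 2.9149 + 3.7478 = 6.6627 ≈ 6.663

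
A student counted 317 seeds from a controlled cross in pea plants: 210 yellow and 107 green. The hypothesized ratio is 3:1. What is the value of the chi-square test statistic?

Under the 3:1 hypothesis (Σ ratio = 4, N = 317):
  yellow: 317 × 3/4 = 237.75
  green: 317 × 1/4 = 79.25
χ² = Σ (O − E)² / E
  yellow: (210 − 237.75)² / 237.75 = 3.2390
  green: (107 − 79.25)² / 79.25 = 9.7169
χ² = 3.2390 + 9.7169 = 12.9559 ≈ 12.956

12.956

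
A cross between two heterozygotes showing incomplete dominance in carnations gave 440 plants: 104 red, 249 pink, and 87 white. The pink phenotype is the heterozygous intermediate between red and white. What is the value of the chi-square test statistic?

With incomplete dominance, a heterozygote × heterozygote cross gives a 1:2:1 phenotypic ratio.
Total ratio parts = 4. Expected numbers out of 440:
  red: 440 × 1/4 = 110
  pink: 440 × 2/4 = 220
  white: 440 × 1/4 = 110
χ² = Σ (O − E)² / E
  red: (104 − 110)² / 110 = 0.3273
  pink: (249 − 220)² / 220 = 3.8227
  white: (87 − 110)² / 110 = 4.8091
χ² = 0.3273 + 3.8227 + 4.8091 = 8.9591 ≈ 8.959

8.959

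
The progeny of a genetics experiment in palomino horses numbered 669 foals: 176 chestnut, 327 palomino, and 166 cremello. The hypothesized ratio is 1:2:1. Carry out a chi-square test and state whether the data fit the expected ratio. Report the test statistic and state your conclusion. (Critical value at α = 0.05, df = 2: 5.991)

Total ratio parts = 4. Expected numbers out of 669:
  chestnut: 669 × 1/4 = 167.25
  palomino: 669 × 2/4 = 334.5
  cremello: 669 × 1/4 = 167.25
χ² = Σ (O − E)² / E
  chestnut: (176 − 167.25)² / 167.25 = 0.4578
  palomino: (327 − 334.5)² / 334.5 = 0.1682
  cremello: (166 − 167.25)² / 167.25 = 0.0093
χ² = 0.4578 + 0.1682 + 0.0093 = 0.6353 ≈ 0.635
Degrees of freedom = 3 − 1 = 2; critical value at α = 0.05 is 5.991.
Since 0.635 < 5.991, we fail to reject the null hypothesis — the data are consistent with the 1:2:1 ratio.

0.635; consistent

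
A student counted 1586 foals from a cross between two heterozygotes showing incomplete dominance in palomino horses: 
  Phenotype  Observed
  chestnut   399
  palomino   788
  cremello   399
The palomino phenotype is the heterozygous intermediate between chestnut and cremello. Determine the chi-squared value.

0.063

With incomplete dominance, a heterozygote × heterozygote cross gives a 1:2:1 phenotypic ratio.
The 1:2:1 ratio has 4 parts, so with N = 1586 the expected counts are:
  chestnut: 1586 × 1/4 = 396.5
  palomino: 1586 × 2/4 = 793
  cremello: 1586 × 1/4 = 396.5
χ² = Σ (O − E)² / E
  chestnut: (399 − 396.5)² / 396.5 = 0.0158
  palomino: (788 − 793)² / 793 = 0.0315
  cremello: (399 − 396.5)² / 396.5 = 0.0158
χ² = 0.0158 + 0.0315 + 0.0158 = 0.0631 ≈ 0.063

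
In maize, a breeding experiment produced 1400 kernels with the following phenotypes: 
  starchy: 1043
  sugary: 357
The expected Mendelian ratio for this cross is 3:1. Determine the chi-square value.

0.187

The 3:1 ratio has 4 parts, so with N = 1400 the expected counts are:
  starchy: 1400 × 3/4 = 1050
  sugary: 1400 × 1/4 = 350
χ² = Σ (O − E)² / E
  starchy: (1043 − 1050)² / 1050 = 0.0467
  sugary: (357 − 350)² / 350 = 0.1400
χ² = 0.0467 + 0.1400 = 0.1867 ≈ 0.187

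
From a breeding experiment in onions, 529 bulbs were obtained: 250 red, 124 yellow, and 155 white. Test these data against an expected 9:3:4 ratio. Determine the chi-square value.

Under the 9:3:4 hypothesis (Σ ratio = 16, N = 529):
  red: 529 × 9/16 = 297.5625
  yellow: 529 × 3/16 = 99.1875
  white: 529 × 4/16 = 132.25
χ² = Σ (O − E)² / E
  red: (250 − 297.5625)² / 297.5625 = 7.6024
  yellow: (124 − 99.1875)² / 99.1875 = 6.2070
  white: (155 − 132.25)² / 132.25 = 3.9135
χ² = 7.6024 + 6.2070 + 3.9135 = 17.7229 ≈ 17.723

17.723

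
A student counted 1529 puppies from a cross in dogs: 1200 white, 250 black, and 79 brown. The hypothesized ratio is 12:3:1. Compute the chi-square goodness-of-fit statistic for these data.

10.038

Total ratio parts = 16. Expected numbers out of 1529:
  white: 1529 × 12/16 = 1146.75
  black: 1529 × 3/16 = 286.6875
  brown: 1529 × 1/16 = 95.5625
χ² = Σ (O − E)² / E
  white: (1200 − 1146.75)² / 1146.75 = 2.4727
  black: (250 − 286.6875)² / 286.6875 = 4.6949
  brown: (79 − 95.5625)² / 95.5625 = 2.8705
χ² = 2.4727 + 4.6949 + 2.8705 = 10.0381 ≈ 10.038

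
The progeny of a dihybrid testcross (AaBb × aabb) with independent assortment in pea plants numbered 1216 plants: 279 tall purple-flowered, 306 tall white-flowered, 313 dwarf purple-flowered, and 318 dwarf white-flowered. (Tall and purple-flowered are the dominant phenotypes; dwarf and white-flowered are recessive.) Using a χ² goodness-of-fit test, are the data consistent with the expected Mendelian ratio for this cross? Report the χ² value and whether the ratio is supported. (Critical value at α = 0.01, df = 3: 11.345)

2.980; consistent

A dihybrid testcross with independent assortment gives a 1:1:1:1 ratio.
Expected counts for N = 1216 under a 1:1:1:1 ratio (total parts = 4):
  tall purple-flowered: 1216 × 1/4 = 304
  tall white-flowered: 1216 × 1/4 = 304
  dwarf purple-flowered: 1216 × 1/4 = 304
  dwarf white-flowered: 1216 × 1/4 = 304
χ² = Σ (O − E)² / E
  tall purple-flowered: (279 − 304)² / 304 = 2.0559
  tall white-flowered: (306 − 304)² / 304 = 0.0132
  dwarf purple-flowered: (313 − 304)² / 304 = 0.2664
  dwarf white-flowered: (318 − 304)² / 304 = 0.6447
χ² = 2.0559 + 0.0132 + 0.2664 + 0.6447 = 2.9802 ≈ 2.980
Degrees of freedom = 4 − 1 = 3; critical value at α = 0.01 is 11.345.
Since 2.980 < 11.345, we fail to reject the null hypothesis — the data are consistent with the 1:1:1:1 ratio.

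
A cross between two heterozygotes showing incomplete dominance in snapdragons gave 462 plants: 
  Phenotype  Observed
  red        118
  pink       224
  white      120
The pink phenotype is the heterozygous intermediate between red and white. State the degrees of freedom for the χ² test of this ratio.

With incomplete dominance, a heterozygote × heterozygote cross gives a 1:2:1 phenotypic ratio.
A goodness-of-fit test with 3 phenotype classes has df = 3 − 1 = 2.

2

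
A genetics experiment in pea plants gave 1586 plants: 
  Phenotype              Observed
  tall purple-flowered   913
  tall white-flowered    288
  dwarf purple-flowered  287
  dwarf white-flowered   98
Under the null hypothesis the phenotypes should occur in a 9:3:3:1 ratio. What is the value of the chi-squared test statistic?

Expected counts for N = 1586 under a 9:3:3:1 ratio (total parts = 16):
  tall purple-flowered: 1586 × 9/16 = 892.125
  tall white-flowered: 1586 × 3/16 = 297.375
  dwarf purple-flowered: 1586 × 3/16 = 297.375
  dwarf white-flowered: 1586 × 1/16 = 99.125
χ² = Σ (O − E)² / E
  tall purple-flowered: (913 − 892.125)² / 892.125 = 0.4885
  tall white-flowered: (288 − 297.375)² / 297.375 = 0.2956
  dwarf purple-flowered: (287 − 297.375)² / 297.375 = 0.3620
  dwarf white-flowered: (98 − 99.125)² / 99.125 = 0.0128
χ² = 0.4885 + 0.2956 + 0.3620 + 0.0128 = 1.1589 ≈ 1.159

1.159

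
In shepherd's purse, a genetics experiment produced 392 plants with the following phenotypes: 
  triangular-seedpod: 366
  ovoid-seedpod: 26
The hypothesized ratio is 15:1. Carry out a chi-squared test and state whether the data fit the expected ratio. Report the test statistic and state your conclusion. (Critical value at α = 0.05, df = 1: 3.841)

0.098; consistent

The 15:1 ratio has 16 parts, so with N = 392 the expected counts are:
  triangular-seedpod: 392 × 15/16 = 367.5
  ovoid-seedpod: 392 × 1/16 = 24.5
χ² = Σ (O − E)² / E
  triangular-seedpod: (366 − 367.5)² / 367.5 = 0.0061
  ovoid-seedpod: (26 − 24.5)² / 24.5 = 0.0918
χ² = 0.0061 + 0.0918 = 0.0979 ≈ 0.098
Degrees of freedom = 2 − 1 = 1; critical value at α = 0.05 is 3.841.
Since 0.098 < 3.841, we fail to reject the null hypothesis — the data are consistent with the 15:1 ratio.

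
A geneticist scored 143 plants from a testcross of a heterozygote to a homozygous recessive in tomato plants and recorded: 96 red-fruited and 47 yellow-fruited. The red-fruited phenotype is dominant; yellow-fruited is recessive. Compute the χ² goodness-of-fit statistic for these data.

A testcross of a heterozygote (Aa × aa) gives a 1:1 phenotypic ratio.
Total ratio parts = 2. Expected numbers out of 143:
  red-fruited: 143 × 1/2 = 71.5
  yellow-fruited: 143 × 1/2 = 71.5
χ² = Σ (O − E)² / E
  red-fruited: (96 − 71.5)² / 71.5 = 8.3951
  yellow-fruited: (47 − 71.5)² / 71.5 = 8.3951
χ² = 8.3951 + 8.3951 = 16.7902 ≈ 16.790

16.790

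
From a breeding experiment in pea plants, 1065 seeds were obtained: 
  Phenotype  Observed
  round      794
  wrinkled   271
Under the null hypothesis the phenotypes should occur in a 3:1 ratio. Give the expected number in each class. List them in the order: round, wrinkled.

798.75, 266.25

Under the 3:1 hypothesis (Σ ratio = 4, N = 1065):
  round: 1065 × 3/4 = 798.75
  wrinkled: 1065 × 1/4 = 266.25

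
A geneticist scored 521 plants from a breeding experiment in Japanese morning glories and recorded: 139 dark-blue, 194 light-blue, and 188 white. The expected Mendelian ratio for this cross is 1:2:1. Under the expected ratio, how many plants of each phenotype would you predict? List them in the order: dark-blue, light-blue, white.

Under the 1:2:1 hypothesis (Σ ratio = 4, N = 521):
  dark-blue: 521 × 1/4 = 130.25
  light-blue: 521 × 2/4 = 260.5
  white: 521 × 1/4 = 130.25

130.25, 260.5, 130.25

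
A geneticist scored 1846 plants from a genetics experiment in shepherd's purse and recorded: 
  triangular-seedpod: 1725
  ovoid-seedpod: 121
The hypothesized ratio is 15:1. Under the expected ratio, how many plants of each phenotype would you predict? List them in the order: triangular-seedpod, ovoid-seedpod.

The 15:1 ratio has 16 parts, so with N = 1846 the expected counts are:
  triangular-seedpod: 1846 × 15/16 = 1730.625
  ovoid-seedpod: 1846 × 1/16 = 115.375

1730.625, 115.375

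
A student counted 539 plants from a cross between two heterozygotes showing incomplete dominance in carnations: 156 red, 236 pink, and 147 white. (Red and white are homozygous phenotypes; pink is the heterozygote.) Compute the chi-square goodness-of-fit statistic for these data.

8.629

With incomplete dominance, a heterozygote × heterozygote cross gives a 1:2:1 phenotypic ratio.
Under the 1:2:1 hypothesis (Σ ratio = 4, N = 539):
  red: 539 × 1/4 = 134.75
  pink: 539 × 2/4 = 269.5
  white: 539 × 1/4 = 134.75
χ² = Σ (O − E)² / E
  red: (156 − 134.75)² / 134.75 = 3.3511
  pink: (236 − 269.5)² / 269.5 = 4.1642
  white: (147 − 134.75)² / 134.75 = 1.1136
χ² = 3.3511 + 4.1642 + 1.1136 = 8.6289 ≈ 8.629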